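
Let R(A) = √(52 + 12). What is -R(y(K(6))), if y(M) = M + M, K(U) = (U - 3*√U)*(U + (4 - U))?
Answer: -8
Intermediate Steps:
K(U) = -12*√U + 4*U (K(U) = (U - 3*√U)*4 = -12*√U + 4*U)
y(M) = 2*M
R(A) = 8 (R(A) = √64 = 8)
-R(y(K(6))) = -1*8 = -8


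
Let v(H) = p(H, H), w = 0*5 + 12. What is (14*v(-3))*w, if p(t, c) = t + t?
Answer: -1008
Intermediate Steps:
w = 12 (w = 0 + 12 = 12)
p(t, c) = 2*t
v(H) = 2*H
(14*v(-3))*w = (14*(2*(-3)))*12 = (14*(-6))*12 = -84*12 = -1008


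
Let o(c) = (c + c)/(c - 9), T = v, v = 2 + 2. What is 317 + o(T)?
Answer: 1577/5 ≈ 315.40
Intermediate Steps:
v = 4
T = 4
o(c) = 2*c/(-9 + c) (o(c) = (2*c)/(-9 + c) = 2*c/(-9 + c))
317 + o(T) = 317 + 2*4/(-9 + 4) = 317 + 2*4/(-5) = 317 + 2*4*(-⅕) = 317 - 8/5 = 1577/5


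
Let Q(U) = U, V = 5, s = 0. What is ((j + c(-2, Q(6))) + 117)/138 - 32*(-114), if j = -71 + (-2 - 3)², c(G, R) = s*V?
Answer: 503495/138 ≈ 3648.5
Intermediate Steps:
c(G, R) = 0 (c(G, R) = 0*5 = 0)
j = -46 (j = -71 + (-5)² = -71 + 25 = -46)
((j + c(-2, Q(6))) + 117)/138 - 32*(-114) = ((-46 + 0) + 117)/138 - 32*(-114) = (-46 + 117)*(1/138) + 3648 = 71*(1/138) + 3648 = 71/138 + 3648 = 503495/138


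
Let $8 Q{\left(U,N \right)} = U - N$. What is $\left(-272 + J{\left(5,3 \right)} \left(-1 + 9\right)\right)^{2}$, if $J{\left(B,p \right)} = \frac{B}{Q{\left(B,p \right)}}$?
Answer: $12544$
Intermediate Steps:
$Q{\left(U,N \right)} = - \frac{N}{8} + \frac{U}{8}$ ($Q{\left(U,N \right)} = \frac{U - N}{8} = - \frac{N}{8} + \frac{U}{8}$)
$J{\left(B,p \right)} = \frac{B}{- \frac{p}{8} + \frac{B}{8}}$
$\left(-272 + J{\left(5,3 \right)} \left(-1 + 9\right)\right)^{2} = \left(-272 + 8 \cdot 5 \frac{1}{5 - 3} \left(-1 + 9\right)\right)^{2} = \left(-272 + 8 \cdot 5 \frac{1}{5 - 3} \cdot 8\right)^{2} = \left(-272 + 8 \cdot 5 \cdot \frac{1}{2} \cdot 8\right)^{2} = \left(-272 + 20 \cdot 8\right)^{2} = \left(-272 + 160\right)^{2} = \left(-112\right)^{2} = 12544$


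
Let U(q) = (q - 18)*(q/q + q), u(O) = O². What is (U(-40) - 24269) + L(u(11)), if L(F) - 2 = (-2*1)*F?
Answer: -22247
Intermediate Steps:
L(F) = 2 - 2*F (L(F) = 2 + (-2*1)*F = 2 - 2*F)
U(q) = (1 + q)*(-18 + q) (U(q) = (-18 + q)*(1 + q) = (1 + q)*(-18 + q))
(U(-40) - 24269) + L(u(11)) = ((-18 + (-40)² - 17*(-40)) - 24269) + (2 - 2*11²) = ((-18 + 1600 + 680) - 24269) + (2 - 2*121) = (2262 - 24269) + (2 - 242) = -22007 - 240 = -22247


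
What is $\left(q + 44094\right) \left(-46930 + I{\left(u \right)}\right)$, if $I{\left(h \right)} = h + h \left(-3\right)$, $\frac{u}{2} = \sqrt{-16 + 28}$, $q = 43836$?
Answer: $-4126554900 - 703440 \sqrt{3} \approx -4.1278 \cdot 10^{9}$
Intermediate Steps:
$u = 4 \sqrt{3}$ ($u = 2 \sqrt{-16 + 28} = 2 \sqrt{12} = 2 \cdot 2 \sqrt{3} = 4 \sqrt{3} \approx 6.9282$)
$I{\left(h \right)} = - 2 h$ ($I{\left(h \right)} = h - 3 h = - 2 h$)
$\left(q + 44094\right) \left(-46930 + I{\left(u \right)}\right) = \left(43836 + 44094\right) \left(-46930 - 2 \cdot 4 \sqrt{3}\right) = 87930 \left(-46930 - 8 \sqrt{3}\right) = -4126554900 - 703440 \sqrt{3}$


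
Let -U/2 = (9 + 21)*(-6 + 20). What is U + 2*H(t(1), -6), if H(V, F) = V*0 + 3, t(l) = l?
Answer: -834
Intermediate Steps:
H(V, F) = 3 (H(V, F) = 0 + 3 = 3)
U = -840 (U = -2*(9 + 21)*(-6 + 20) = -60*14 = -2*420 = -840)
U + 2*H(t(1), -6) = -840 + 2*3 = -840 + 6 = -834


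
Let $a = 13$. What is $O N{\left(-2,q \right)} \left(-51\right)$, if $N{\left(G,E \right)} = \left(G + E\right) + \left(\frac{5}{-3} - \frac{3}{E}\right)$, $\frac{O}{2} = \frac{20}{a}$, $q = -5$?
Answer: $\frac{16456}{13} \approx 1265.8$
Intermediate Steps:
$O = \frac{40}{13}$ ($O = 2 \cdot \frac{20}{13} = \frac{40}{13} \approx 3.0769$)
$N{\left(G,E \right)} = - \frac{5}{3} + E + G - \frac{3}{E}$ ($N{\left(G,E \right)} = \left(E + G\right) + \left(5 \left(- \frac{1}{3}\right) - \frac{3}{E}\right) = \left(E + G\right) - \left(\frac{5}{3} + \frac{3}{E}\right) = - \frac{5}{3} + E + G - \frac{3}{E}$)
$O N{\left(-2,q \right)} \left(-51\right) = \frac{40 \left(- \frac{5}{3} - 5 - 2 - \frac{3}{-5}\right)}{13} \left(-51\right) = \frac{40 \left(- \frac{5}{3} - 5 - 2 - - \frac{3}{5}\right)}{13} \left(-51\right) = \frac{40 \left(- \frac{5}{3} - 5 - 2 + \frac{3}{5}\right)}{13} \left(-51\right) = \frac{40}{13} \left(- \frac{121}{15}\right) \left(-51\right) = \left(- \frac{968}{39}\right) \left(-51\right) = \frac{16456}{13}$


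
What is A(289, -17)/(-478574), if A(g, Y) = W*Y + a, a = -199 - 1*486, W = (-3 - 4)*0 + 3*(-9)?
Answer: 113/239287 ≈ 0.00047224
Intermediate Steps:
W = -27 (W = -7*0 - 27 = 0 - 27 = -27)
a = -685 (a = -199 - 486 = -685)
A(g, Y) = -685 - 27*Y (A(g, Y) = -27*Y - 685 = -685 - 27*Y)
A(289, -17)/(-478574) = (-685 - 27*(-17))/(-478574) = (-685 + 459)*(-1/478574) = -226*(-1/478574) = 113/239287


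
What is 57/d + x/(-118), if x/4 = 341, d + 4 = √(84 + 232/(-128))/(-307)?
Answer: -12246541782/474486437 + 23332*√1315/8042143 ≈ -25.705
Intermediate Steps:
d = -4 - √1315/1228 (d = -4 + √(84 + 232/(-128))/(-307) = -4 + √(84 + 232*(-1/128))*(-1/307) = -4 + √(84 - 29/16)*(-1/307) = -4 + √(1315/16)*(-1/307) = -4 + (√1315/4)*(-1/307) = -4 - √1315/1228 ≈ -4.0295)
x = 1364 (x = 4*341 = 1364)
57/d + x/(-118) = 57/(-4 - √1315/1228) + 1364/(-118) = 57/(-4 - √1315/1228) + 1364*(-1/118) = 57/(-4 - √1315/1228) - 682/59 = -682/59 + 57/(-4 - √1315/1228)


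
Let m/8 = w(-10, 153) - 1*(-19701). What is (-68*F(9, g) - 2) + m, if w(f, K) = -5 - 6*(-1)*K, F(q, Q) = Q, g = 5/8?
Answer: 329735/2 ≈ 1.6487e+5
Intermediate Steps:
g = 5/8 (g = 5*(⅛) = 5/8 ≈ 0.62500)
w(f, K) = -5 + 6*K (w(f, K) = -5 - (-6)*K = -5 + 6*K)
m = 164912 (m = 8*((-5 + 6*153) - 1*(-19701)) = 8*((-5 + 918) + 19701) = 8*(913 + 19701) = 8*20614 = 164912)
(-68*F(9, g) - 2) + m = (-68*5/8 - 2) + 164912 = (-85/2 - 2) + 164912 = -89/2 + 164912 = 329735/2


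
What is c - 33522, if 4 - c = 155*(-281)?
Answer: 10037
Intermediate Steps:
c = 43559 (c = 4 - 155*(-281) = 4 - 1*(-43555) = 4 + 43555 = 43559)
c - 33522 = 43559 - 33522 = 10037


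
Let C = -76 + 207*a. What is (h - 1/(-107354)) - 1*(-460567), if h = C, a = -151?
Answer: 46079986837/107354 ≈ 4.2923e+5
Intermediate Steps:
C = -31333 (C = -76 + 207*(-151) = -76 - 31257 = -31333)
h = -31333
(h - 1/(-107354)) - 1*(-460567) = (-31333 - 1/(-107354)) - 1*(-460567) = (-31333 - 1*(-1/107354)) + 460567 = (-31333 + 1/107354) + 460567 = -3363722881/107354 + 460567 = 46079986837/107354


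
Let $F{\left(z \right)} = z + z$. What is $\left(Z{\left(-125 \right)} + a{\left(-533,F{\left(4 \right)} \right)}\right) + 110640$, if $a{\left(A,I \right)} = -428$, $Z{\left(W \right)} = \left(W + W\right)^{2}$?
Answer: $172712$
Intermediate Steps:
$F{\left(z \right)} = 2 z$
$Z{\left(W \right)} = 4 W^{2}$ ($Z{\left(W \right)} = \left(2 W\right)^{2} = 4 W^{2}$)
$\left(Z{\left(-125 \right)} + a{\left(-533,F{\left(4 \right)} \right)}\right) + 110640 = \left(4 \left(-125\right)^{2} - 428\right) + 110640 = \left(4 \cdot 15625 - 428\right) + 110640 = \left(62500 - 428\right) + 110640 = 62072 + 110640 = 172712$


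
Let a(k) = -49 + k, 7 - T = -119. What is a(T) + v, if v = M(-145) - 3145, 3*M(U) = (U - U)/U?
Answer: -3068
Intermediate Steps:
T = 126 (T = 7 - 1*(-119) = 7 + 119 = 126)
M(U) = 0 (M(U) = ((U - U)/U)/3 = (0/U)/3 = (1/3)*0 = 0)
v = -3145 (v = 0 - 3145 = -3145)
a(T) + v = (-49 + 126) - 3145 = 77 - 3145 = -3068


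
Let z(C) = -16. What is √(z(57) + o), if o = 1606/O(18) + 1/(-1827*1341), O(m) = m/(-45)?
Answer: I*√298718713159846/272223 ≈ 63.49*I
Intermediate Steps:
O(m) = -m/45 (O(m) = m*(-1/45) = -m/45)
o = -9836778106/2450007 (o = 1606/((-1/45*18)) + 1/(-1827*1341) = 1606/(-⅖) - 1/1827*1/1341 = 1606*(-5/2) - 1/2450007 = -4015 - 1/2450007 = -9836778106/2450007 ≈ -4015.0)
√(z(57) + o) = √(-16 - 9836778106/2450007) = √(-9875978218/2450007) = I*√298718713159846/272223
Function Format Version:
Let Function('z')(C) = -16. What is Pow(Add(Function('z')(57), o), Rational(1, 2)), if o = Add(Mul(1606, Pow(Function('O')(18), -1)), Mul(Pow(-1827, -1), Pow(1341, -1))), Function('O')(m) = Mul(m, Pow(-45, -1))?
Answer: Mul(Rational(1, 272223), I, Pow(298718713159846, Rational(1, 2))) ≈ Mul(63.490, I)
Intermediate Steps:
Function('O')(m) = Mul(Rational(-1, 45), m) (Function('O')(m) = Mul(m, Rational(-1, 45)) = Mul(Rational(-1, 45), m))
o = Rational(-9836778106, 2450007) (o = Add(Mul(1606, Pow(Mul(Rational(-1, 45), 18), -1)), Mul(Pow(-1827, -1), Pow(1341, -1))) = Add(Mul(1606, Pow(Rational(-2, 5), -1)), Mul(Rational(-1, 1827), Rational(1, 1341))) = Add(Mul(1606, Rational(-5, 2)), Rational(-1, 2450007)) = Add(-4015, Rational(-1, 2450007)) = Rational(-9836778106, 2450007) ≈ -4015.0)
Pow(Add(Function('z')(57), o), Rational(1, 2)) = Pow(Add(-16, Rational(-9836778106, 2450007)), Rational(1, 2)) = Pow(Rational(-9875978218, 2450007), Rational(1, 2)) = Mul(Rational(1, 272223), I, Pow(298718713159846, Rational(1, 2)))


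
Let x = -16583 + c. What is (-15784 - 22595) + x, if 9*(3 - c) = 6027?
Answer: -166886/3 ≈ -55629.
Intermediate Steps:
c = -2000/3 (c = 3 - ⅑*6027 = 3 - 2009/3 = -2000/3 ≈ -666.67)
x = -51749/3 (x = -16583 - 2000/3 = -51749/3 ≈ -17250.)
(-15784 - 22595) + x = (-15784 - 22595) - 51749/3 = -38379 - 51749/3 = -166886/3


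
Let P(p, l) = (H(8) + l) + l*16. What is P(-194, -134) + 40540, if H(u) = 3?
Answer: 38265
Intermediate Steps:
P(p, l) = 3 + 17*l (P(p, l) = (3 + l) + l*16 = (3 + l) + 16*l = 3 + 17*l)
P(-194, -134) + 40540 = (3 + 17*(-134)) + 40540 = (3 - 2278) + 40540 = -2275 + 40540 = 38265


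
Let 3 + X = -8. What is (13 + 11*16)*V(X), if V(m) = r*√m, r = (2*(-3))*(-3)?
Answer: 3402*I*√11 ≈ 11283.0*I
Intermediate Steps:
X = -11 (X = -3 - 8 = -11)
r = 18 (r = -6*(-3) = 18)
V(m) = 18*√m
(13 + 11*16)*V(X) = (13 + 11*16)*(18*√(-11)) = (13 + 176)*(18*(I*√11)) = 189*(18*I*√11) = 3402*I*√11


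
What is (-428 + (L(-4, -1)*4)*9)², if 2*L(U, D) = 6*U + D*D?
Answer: 708964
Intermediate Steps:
L(U, D) = D²/2 + 3*U (L(U, D) = (6*U + D*D)/2 = (6*U + D²)/2 = (D² + 6*U)/2 = D²/2 + 3*U)
(-428 + (L(-4, -1)*4)*9)² = (-428 + (((½)*(-1)² + 3*(-4))*4)*9)² = (-428 + (((½)*1 - 12)*4)*9)² = (-428 + ((½ - 12)*4)*9)² = (-428 - 23/2*4*9)² = (-428 - 46*9)² = (-428 - 414)² = (-842)² = 708964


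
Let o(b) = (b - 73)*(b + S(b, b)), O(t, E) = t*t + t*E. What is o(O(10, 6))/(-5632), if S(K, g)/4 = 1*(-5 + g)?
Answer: -16965/1408 ≈ -12.049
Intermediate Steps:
S(K, g) = -20 + 4*g (S(K, g) = 4*(1*(-5 + g)) = 4*(-5 + g) = -20 + 4*g)
O(t, E) = t**2 + E*t
o(b) = (-73 + b)*(-20 + 5*b) (o(b) = (b - 73)*(b + (-20 + 4*b)) = (-73 + b)*(-20 + 5*b))
o(O(10, 6))/(-5632) = (1460 - 3850*(6 + 10) + 5*(10*(6 + 10))**2)/(-5632) = (1460 - 3850*16 + 5*(10*16)**2)*(-1/5632) = (1460 - 385*160 + 5*160**2)*(-1/5632) = (1460 - 61600 + 5*25600)*(-1/5632) = (1460 - 61600 + 128000)*(-1/5632) = 67860*(-1/5632) = -16965/1408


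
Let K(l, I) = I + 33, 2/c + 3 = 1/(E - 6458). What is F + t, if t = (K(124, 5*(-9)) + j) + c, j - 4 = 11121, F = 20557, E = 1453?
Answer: 237773355/7508 ≈ 31669.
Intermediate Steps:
j = 11125 (j = 4 + 11121 = 11125)
c = -5005/7508 (c = 2/(-3 + 1/(1453 - 6458)) = 2/(-3 + 1/(-5005)) = 2/(-3 - 1/5005) = 2/(-15016/5005) = 2*(-5005/15016) = -5005/7508 ≈ -0.66662)
K(l, I) = 33 + I
t = 83431399/7508 (t = ((33 + 5*(-9)) + 11125) - 5005/7508 = ((33 - 45) + 11125) - 5005/7508 = (-12 + 11125) - 5005/7508 = 11113 - 5005/7508 = 83431399/7508 ≈ 11112.)
F + t = 20557 + 83431399/7508 = 237773355/7508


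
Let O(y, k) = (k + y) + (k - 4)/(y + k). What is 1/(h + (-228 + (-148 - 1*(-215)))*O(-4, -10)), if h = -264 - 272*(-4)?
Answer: 1/2917 ≈ 0.00034282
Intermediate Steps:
O(y, k) = k + y + (-4 + k)/(k + y) (O(y, k) = (k + y) + (-4 + k)/(k + y) = k + y + (-4 + k)/(k + y))
h = 824 (h = -264 + 1088 = 824)
1/(h + (-228 + (-148 - 1*(-215)))*O(-4, -10)) = 1/(824 + (-228 + (-148 - 1*(-215)))*((-4 - 10 + (-10)² + (-4)² + 2*(-10)*(-4))/(-10 - 4))) = 1/(824 + (-228 + (-148 + 215))*((-4 - 10 + 100 + 16 + 80)/(-14))) = 1/(824 + (-228 + 67)*(-1/14*182)) = 1/(824 - 161*(-13)) = 1/(824 + 2093) = 1/2917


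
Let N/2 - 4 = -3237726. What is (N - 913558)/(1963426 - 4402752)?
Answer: 3694501/1219663 ≈ 3.0291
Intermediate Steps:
N = -6475444 (N = 8 + 2*(-3237726) = 8 - 6475452 = -6475444)
(N - 913558)/(1963426 - 4402752) = (-6475444 - 913558)/(1963426 - 4402752) = -7389002/(-2439326) = -7389002*(-1/2439326) = 3694501/1219663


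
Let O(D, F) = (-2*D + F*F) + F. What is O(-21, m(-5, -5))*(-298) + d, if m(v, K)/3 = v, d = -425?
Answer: -75521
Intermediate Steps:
m(v, K) = 3*v
O(D, F) = F + F² - 2*D (O(D, F) = (-2*D + F²) + F = (F² - 2*D) + F = F + F² - 2*D)
O(-21, m(-5, -5))*(-298) + d = (3*(-5) + (3*(-5))² - 2*(-21))*(-298) - 425 = (-15 + (-15)² + 42)*(-298) - 425 = (-15 + 225 + 42)*(-298) - 425 = 252*(-298) - 425 = -75096 - 425 = -75521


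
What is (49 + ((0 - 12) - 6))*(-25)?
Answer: -775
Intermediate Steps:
(49 + ((0 - 12) - 6))*(-25) = (49 + (-12 - 6))*(-25) = (49 - 18)*(-25) = 31*(-25) = -775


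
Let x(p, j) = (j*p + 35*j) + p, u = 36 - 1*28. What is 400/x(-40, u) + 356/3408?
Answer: -4171/852 ≈ -4.8955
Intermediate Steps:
u = 8 (u = 36 - 28 = 8)
x(p, j) = p + 35*j + j*p (x(p, j) = (35*j + j*p) + p = p + 35*j + j*p)
400/x(-40, u) + 356/3408 = 400/(-40 + 35*8 + 8*(-40)) + 356/3408 = 400/(-40 + 280 - 320) + 356*(1/3408) = 400/(-80) + 89/852 = 400*(-1/80) + 89/852 = -5 + 89/852 = -4171/852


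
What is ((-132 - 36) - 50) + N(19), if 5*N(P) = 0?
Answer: -218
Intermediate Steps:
N(P) = 0 (N(P) = (1/5)*0 = 0)
((-132 - 36) - 50) + N(19) = ((-132 - 36) - 50) + 0 = (-168 - 50) + 0 = -218 + 0 = -218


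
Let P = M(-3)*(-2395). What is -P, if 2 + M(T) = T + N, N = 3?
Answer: -4790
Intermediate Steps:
M(T) = 1 + T (M(T) = -2 + (T + 3) = -2 + (3 + T) = 1 + T)
P = 4790 (P = (1 - 3)*(-2395) = -2*(-2395) = 4790)
-P = -1*4790 = -4790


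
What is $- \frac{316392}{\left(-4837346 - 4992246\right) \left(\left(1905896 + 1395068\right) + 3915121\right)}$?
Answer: $\frac{39549}{8866396423415} \approx 4.4605 \cdot 10^{-9}$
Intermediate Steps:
$- \frac{316392}{\left(-4837346 - 4992246\right) \left(\left(1905896 + 1395068\right) + 3915121\right)} = - \frac{316392}{\left(-9829592\right) \left(3300964 + 3915121\right)} = - \frac{316392}{\left(-9829592\right) 7216085} = - \frac{316392}{-70931171387320} = \left(-316392\right) \left(- \frac{1}{70931171387320}\right) = \frac{39549}{8866396423415}$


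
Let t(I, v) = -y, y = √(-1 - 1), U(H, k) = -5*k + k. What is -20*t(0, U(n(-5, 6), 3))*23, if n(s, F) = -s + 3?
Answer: 460*I*√2 ≈ 650.54*I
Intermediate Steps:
n(s, F) = 3 - s
U(H, k) = -4*k
y = I*√2 (y = √(-2) = I*√2 ≈ 1.4142*I)
t(I, v) = -I*√2
-20*t(0, U(n(-5, 6), 3))*23 = -(-20)*I*√2*23 = (20*I*√2)*23 = 460*I*√2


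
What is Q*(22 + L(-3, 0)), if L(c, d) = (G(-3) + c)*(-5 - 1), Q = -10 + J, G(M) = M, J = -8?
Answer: -1044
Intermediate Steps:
Q = -18 (Q = -10 - 8 = -18)
L(c, d) = 18 - 6*c (L(c, d) = (-3 + c)*(-5 - 1) = (-3 + c)*(-6) = 18 - 6*c)
Q*(22 + L(-3, 0)) = -18*(22 + (18 - 6*(-3))) = -18*(22 + (18 + 18)) = -18*(22 + 36) = -18*58 = -1044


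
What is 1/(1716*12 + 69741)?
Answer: 1/90333 ≈ 1.1070e-5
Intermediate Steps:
1/(1716*12 + 69741) = 1/(20592 + 69741) = 1/90333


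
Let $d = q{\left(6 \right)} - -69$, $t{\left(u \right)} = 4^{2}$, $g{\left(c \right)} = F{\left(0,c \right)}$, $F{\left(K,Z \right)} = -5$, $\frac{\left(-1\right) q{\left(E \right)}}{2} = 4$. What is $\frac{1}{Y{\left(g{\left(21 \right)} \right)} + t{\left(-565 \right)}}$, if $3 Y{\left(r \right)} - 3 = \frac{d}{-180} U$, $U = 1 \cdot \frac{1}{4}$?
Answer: $\frac{2160}{36659} \approx 0.058921$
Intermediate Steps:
$q{\left(E \right)} = -8$ ($q{\left(E \right)} = \left(-2\right) 4 = -8$)
$g{\left(c \right)} = -5$
$U = \frac{1}{4}$ ($U = 1 \cdot \frac{1}{4} = \frac{1}{4} \approx 0.25$)
$t{\left(u \right)} = 16$
$d = 61$ ($d = -8 - -69 = -8 + 69 = 61$)
$Y{\left(r \right)} = \frac{2099}{2160}$ ($Y{\left(r \right)} = 1 + \frac{\frac{61}{-180} \cdot \frac{1}{4}}{3} = 1 + \frac{61 \left(- \frac{1}{180}\right) \frac{1}{4}}{3} = 1 + \frac{\left(- \frac{61}{180}\right) \frac{1}{4}}{3} = 1 + \frac{1}{3} \left(- \frac{61}{720}\right) = 1 - \frac{61}{2160} = \frac{2099}{2160}$)
$\frac{1}{Y{\left(g{\left(21 \right)} \right)} + t{\left(-565 \right)}} = \frac{1}{\frac{2099}{2160} + 16} = \frac{1}{\frac{36659}{2160}} = \frac{2160}{36659}$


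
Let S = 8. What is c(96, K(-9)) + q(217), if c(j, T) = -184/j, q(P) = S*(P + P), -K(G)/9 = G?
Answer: 41641/12 ≈ 3470.1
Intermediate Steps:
K(G) = -9*G
q(P) = 16*P (q(P) = 8*(P + P) = 8*(2*P) = 16*P)
c(96, K(-9)) + q(217) = -184/96 + 16*217 = -184*1/96 + 3472 = -23/12 + 3472 = 41641/12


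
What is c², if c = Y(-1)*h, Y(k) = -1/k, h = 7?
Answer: 49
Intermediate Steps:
c = 7 (c = -1/(-1)*7 = -1*(-1)*7 = 1*7 = 7)
c² = 7² = 49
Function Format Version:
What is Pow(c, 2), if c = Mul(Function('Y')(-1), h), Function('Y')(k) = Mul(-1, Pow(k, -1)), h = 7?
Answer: 49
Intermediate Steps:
c = 7 (c = Mul(Mul(-1, Pow(-1, -1)), 7) = Mul(Mul(-1, -1), 7) = Mul(1, 7) = 7)
Pow(c, 2) = Pow(7, 2) = 49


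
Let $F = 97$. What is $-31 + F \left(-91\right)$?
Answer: $-8858$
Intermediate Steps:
$-31 + F \left(-91\right) = -31 + 97 \left(-91\right) = -31 - 8827 = -8858$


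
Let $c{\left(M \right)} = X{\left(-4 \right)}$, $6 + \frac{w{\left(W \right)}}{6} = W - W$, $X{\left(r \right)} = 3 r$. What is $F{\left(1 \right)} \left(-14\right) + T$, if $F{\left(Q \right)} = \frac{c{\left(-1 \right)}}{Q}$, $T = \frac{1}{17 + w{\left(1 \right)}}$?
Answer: $\frac{3191}{19} \approx 167.95$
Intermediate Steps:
$w{\left(W \right)} = -36$ ($w{\left(W \right)} = -36 + 6 \left(W - W\right) = -36 + 6 \cdot 0 = -36 + 0 = -36$)
$T = - \frac{1}{19}$ ($T = \frac{1}{17 - 36} = \frac{1}{-19} = - \frac{1}{19} \approx -0.052632$)
$c{\left(M \right)} = -12$ ($c{\left(M \right)} = 3 \left(-4\right) = -12$)
$F{\left(Q \right)} = - \frac{12}{Q}$
$F{\left(1 \right)} \left(-14\right) + T = - \frac{12}{1} \left(-14\right) - \frac{1}{19} = \left(-12\right) 1 \left(-14\right) - \frac{1}{19} = \left(-12\right) \left(-14\right) - \frac{1}{19} = 168 - \frac{1}{19} = \frac{3191}{19}$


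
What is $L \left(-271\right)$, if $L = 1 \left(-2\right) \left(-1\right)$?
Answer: $-542$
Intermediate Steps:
$L = 2$ ($L = \left(-2\right) \left(-1\right) = 2$)
$L \left(-271\right) = 2 \left(-271\right) = -542$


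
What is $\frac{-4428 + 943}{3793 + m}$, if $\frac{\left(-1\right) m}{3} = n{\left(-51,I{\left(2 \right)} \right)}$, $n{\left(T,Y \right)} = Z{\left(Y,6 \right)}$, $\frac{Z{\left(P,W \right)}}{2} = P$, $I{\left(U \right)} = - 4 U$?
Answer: $- \frac{3485}{3841} \approx -0.90732$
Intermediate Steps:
$Z{\left(P,W \right)} = 2 P$
$n{\left(T,Y \right)} = 2 Y$
$m = 48$ ($m = - 3 \cdot 2 \left(\left(-4\right) 2\right) = - 3 \cdot 2 \left(-8\right) = \left(-3\right) \left(-16\right) = 48$)
$\frac{-4428 + 943}{3793 + m} = \frac{-4428 + 943}{3793 + 48} = - \frac{3485}{3841}$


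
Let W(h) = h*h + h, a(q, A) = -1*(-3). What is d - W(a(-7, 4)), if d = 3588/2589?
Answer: -9160/863 ≈ -10.614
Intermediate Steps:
a(q, A) = 3
W(h) = h + h² (W(h) = h² + h = h + h²)
d = 1196/863 (d = 3588*(1/2589) = 1196/863 ≈ 1.3859)
d - W(a(-7, 4)) = 1196/863 - 3*(1 + 3) = 1196/863 - 3*4 = 1196/863 - 1*12 = 1196/863 - 12 = -9160/863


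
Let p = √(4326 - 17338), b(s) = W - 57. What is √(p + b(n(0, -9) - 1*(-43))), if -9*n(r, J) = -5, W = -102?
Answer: √(-159 + 2*I*√3253) ≈ 4.2829 + 13.317*I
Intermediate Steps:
n(r, J) = 5/9 (n(r, J) = -⅑*(-5) = 5/9)
b(s) = -159 (b(s) = -102 - 57 = -159)
p = 2*I*√3253 (p = √(-13012) = 2*I*√3253 ≈ 114.07*I)
√(p + b(n(0, -9) - 1*(-43))) = √(2*I*√3253 - 159) = √(-159 + 2*I*√3253)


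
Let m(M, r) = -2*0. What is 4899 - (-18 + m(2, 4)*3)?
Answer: 4917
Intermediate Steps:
m(M, r) = 0
4899 - (-18 + m(2, 4)*3) = 4899 - (-18 + 0*3) = 4899 - (-18 + 0) = 4899 - 1*(-18) = 4899 + 18 = 4917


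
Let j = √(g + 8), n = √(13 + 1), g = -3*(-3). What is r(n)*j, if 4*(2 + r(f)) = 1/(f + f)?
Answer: √17*(-224 + √14)/112 ≈ -8.1085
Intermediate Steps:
g = 9
n = √14 ≈ 3.7417
j = √17 (j = √(9 + 8) = √17 ≈ 4.1231)
r(f) = -2 + 1/(8*f) (r(f) = -2 + 1/(4*(f + f)) = -2 + 1/(4*((2*f))) = -2 + (1/(2*f))/4 = -2 + 1/(8*f))
r(n)*j = (-2 + 1/(8*(√14)))*√17 = (-2 + (√14/14)/8)*√17 = (-2 + √14/112)*√17 = √17*(-2 + √14/112)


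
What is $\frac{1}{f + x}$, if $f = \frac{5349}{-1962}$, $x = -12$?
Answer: $- \frac{654}{9631} \approx -0.067906$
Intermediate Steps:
$f = - \frac{1783}{654}$ ($f = 5349 \left(- \frac{1}{1962}\right) = - \frac{1783}{654} \approx -2.7263$)
$\frac{1}{f + x} = \frac{1}{- \frac{1783}{654} - 12} = \frac{1}{- \frac{9631}{654}} = - \frac{654}{9631}$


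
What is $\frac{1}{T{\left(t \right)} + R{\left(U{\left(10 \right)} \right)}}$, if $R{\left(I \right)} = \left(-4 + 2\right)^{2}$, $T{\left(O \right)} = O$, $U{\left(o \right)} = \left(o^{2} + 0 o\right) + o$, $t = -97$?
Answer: $- \frac{1}{93} \approx -0.010753$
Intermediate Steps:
$U{\left(o \right)} = o + o^{2}$ ($U{\left(o \right)} = \left(o^{2} + 0\right) + o = o^{2} + o = o + o^{2}$)
$R{\left(I \right)} = 4$ ($R{\left(I \right)} = \left(-2\right)^{2} = 4$)
$\frac{1}{T{\left(t \right)} + R{\left(U{\left(10 \right)} \right)}} = \frac{1}{-97 + 4} = \frac{1}{-93} = - \frac{1}{93}$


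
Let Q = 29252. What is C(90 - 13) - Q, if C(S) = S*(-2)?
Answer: -29406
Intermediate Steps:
C(S) = -2*S
C(90 - 13) - Q = -2*(90 - 13) - 1*29252 = -2*77 - 29252 = -154 - 29252 = -29406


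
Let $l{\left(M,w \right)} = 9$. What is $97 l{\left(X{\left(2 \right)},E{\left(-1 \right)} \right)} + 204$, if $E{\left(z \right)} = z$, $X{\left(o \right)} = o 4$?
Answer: $1077$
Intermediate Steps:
$X{\left(o \right)} = 4 o$
$97 l{\left(X{\left(2 \right)},E{\left(-1 \right)} \right)} + 204 = 97 \cdot 9 + 204 = 873 + 204 = 1077$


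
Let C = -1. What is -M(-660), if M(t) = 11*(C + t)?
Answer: 7271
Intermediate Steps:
M(t) = -11 + 11*t (M(t) = 11*(-1 + t) = -11 + 11*t)
-M(-660) = -(-11 + 11*(-660)) = -(-11 - 7260) = -1*(-7271) = 7271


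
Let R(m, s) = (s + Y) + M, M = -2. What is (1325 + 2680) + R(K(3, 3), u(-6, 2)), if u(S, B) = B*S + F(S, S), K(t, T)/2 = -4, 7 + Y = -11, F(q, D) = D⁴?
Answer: 5269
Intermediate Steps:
Y = -18 (Y = -7 - 11 = -18)
K(t, T) = -8 (K(t, T) = 2*(-4) = -8)
u(S, B) = S⁴ + B*S (u(S, B) = B*S + S⁴ = S⁴ + B*S)
R(m, s) = -20 + s (R(m, s) = (s - 18) - 2 = (-18 + s) - 2 = -20 + s)
(1325 + 2680) + R(K(3, 3), u(-6, 2)) = (1325 + 2680) + (-20 - 6*(2 + (-6)³)) = 4005 + (-20 - 6*(2 - 216)) = 4005 + (-20 - 6*(-214)) = 4005 + (-20 + 1284) = 4005 + 1264 = 5269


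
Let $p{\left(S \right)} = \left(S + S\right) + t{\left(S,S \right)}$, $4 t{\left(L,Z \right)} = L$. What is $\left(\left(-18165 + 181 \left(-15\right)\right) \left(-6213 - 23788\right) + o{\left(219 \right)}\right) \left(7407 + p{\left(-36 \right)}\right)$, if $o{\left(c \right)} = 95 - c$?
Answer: $4589158458456$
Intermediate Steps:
$t{\left(L,Z \right)} = \frac{L}{4}$
$p{\left(S \right)} = \frac{9 S}{4}$ ($p{\left(S \right)} = \left(S + S\right) + \frac{S}{4} = 2 S + \frac{S}{4} = \frac{9 S}{4}$)
$\left(\left(-18165 + 181 \left(-15\right)\right) \left(-6213 - 23788\right) + o{\left(219 \right)}\right) \left(7407 + p{\left(-36 \right)}\right) = \left(\left(-18165 + 181 \left(-15\right)\right) \left(-6213 - 23788\right) + \left(95 - 219\right)\right) \left(7407 + \frac{9}{4} \left(-36\right)\right) = \left(\left(-18165 - 2715\right) \left(-30001\right) + \left(95 - 219\right)\right) \left(7407 - 81\right) = \left(\left(-20880\right) \left(-30001\right) - 124\right) 7326 = \left(626420880 - 124\right) 7326 = 626420756 \cdot 7326 = 4589158458456$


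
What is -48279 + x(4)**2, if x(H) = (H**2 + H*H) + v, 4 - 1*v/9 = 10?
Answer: -47795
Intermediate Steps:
v = -54 (v = 36 - 9*10 = 36 - 90 = -54)
x(H) = -54 + 2*H**2 (x(H) = (H**2 + H*H) - 54 = (H**2 + H**2) - 54 = 2*H**2 - 54 = -54 + 2*H**2)
-48279 + x(4)**2 = -48279 + (-54 + 2*4**2)**2 = -48279 + (-54 + 2*16)**2 = -48279 + (-54 + 32)**2 = -48279 + (-22)**2 = -48279 + 484 = -47795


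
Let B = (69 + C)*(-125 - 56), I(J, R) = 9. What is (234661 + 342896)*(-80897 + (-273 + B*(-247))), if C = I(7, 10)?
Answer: 1967145280632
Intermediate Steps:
C = 9
B = -14118 (B = (69 + 9)*(-125 - 56) = 78*(-181) = -14118)
(234661 + 342896)*(-80897 + (-273 + B*(-247))) = (234661 + 342896)*(-80897 + (-273 - 14118*(-247))) = 577557*(-80897 + (-273 + 3487146)) = 577557*(-80897 + 3486873) = 577557*3405976 = 1967145280632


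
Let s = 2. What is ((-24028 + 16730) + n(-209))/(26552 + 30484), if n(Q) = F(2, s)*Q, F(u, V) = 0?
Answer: -3649/28518 ≈ -0.12795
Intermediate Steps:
n(Q) = 0 (n(Q) = 0*Q = 0)
((-24028 + 16730) + n(-209))/(26552 + 30484) = ((-24028 + 16730) + 0)/(26552 + 30484) = (-7298 + 0)/57036 = -7298*1/57036 = -3649/28518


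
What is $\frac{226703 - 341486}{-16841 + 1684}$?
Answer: $\frac{114783}{15157} \approx 7.5729$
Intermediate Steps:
$\frac{226703 - 341486}{-16841 + 1684} = - \frac{114783}{-15157} = \left(-114783\right) \left(- \frac{1}{15157}\right) = \frac{114783}{15157}$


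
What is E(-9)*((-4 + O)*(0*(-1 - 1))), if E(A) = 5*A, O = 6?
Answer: 0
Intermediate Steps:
E(-9)*((-4 + O)*(0*(-1 - 1))) = (5*(-9))*((-4 + 6)*(0*(-1 - 1))) = -90*0*(-2) = -90*0 = -45*0 = 0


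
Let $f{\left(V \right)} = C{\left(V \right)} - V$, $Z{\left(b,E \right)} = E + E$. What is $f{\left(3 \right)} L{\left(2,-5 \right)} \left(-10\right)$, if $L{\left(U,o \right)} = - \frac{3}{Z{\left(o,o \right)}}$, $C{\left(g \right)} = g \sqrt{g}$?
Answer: $9 - 9 \sqrt{3} \approx -6.5885$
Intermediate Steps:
$Z{\left(b,E \right)} = 2 E$
$C{\left(g \right)} = g^{\frac{3}{2}}$
$f{\left(V \right)} = V^{\frac{3}{2}} - V$
$L{\left(U,o \right)} = - \frac{3}{2 o}$
$f{\left(3 \right)} L{\left(2,-5 \right)} \left(-10\right) = \left(3^{\frac{3}{2}} - 3\right) \left(- \frac{3}{2 \left(-5\right)}\right) \left(-10\right) = \left(3 \sqrt{3} - 3\right) \left(\left(- \frac{3}{2}\right) \left(- \frac{1}{5}\right)\right) \left(-10\right) = \left(-3 + 3 \sqrt{3}\right) \frac{3}{10} \left(-10\right) = \left(- \frac{9}{10} + \frac{9 \sqrt{3}}{10}\right) \left(-10\right) = 9 - 9 \sqrt{3}$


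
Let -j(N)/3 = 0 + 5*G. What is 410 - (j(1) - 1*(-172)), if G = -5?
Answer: 163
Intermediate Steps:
j(N) = 75 (j(N) = -3*(0 + 5*(-5)) = -3*(0 - 25) = -3*(-25) = 75)
410 - (j(1) - 1*(-172)) = 410 - (75 - 1*(-172)) = 410 - (75 + 172) = 410 - 1*247 = 410 - 247 = 163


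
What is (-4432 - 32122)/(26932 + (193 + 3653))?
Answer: -18277/15389 ≈ -1.1877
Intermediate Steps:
(-4432 - 32122)/(26932 + (193 + 3653)) = -36554/(26932 + 3846) = -36554/30778 = -36554*1/30778 = -18277/15389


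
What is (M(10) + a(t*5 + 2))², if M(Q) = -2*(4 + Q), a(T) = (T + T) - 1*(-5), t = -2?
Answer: 1521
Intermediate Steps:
a(T) = 5 + 2*T (a(T) = 2*T + 5 = 5 + 2*T)
M(Q) = -8 - 2*Q
(M(10) + a(t*5 + 2))² = ((-8 - 2*10) + (5 + 2*(-2*5 + 2)))² = ((-8 - 20) + (5 + 2*(-10 + 2)))² = (-28 + (5 + 2*(-8)))² = (-28 + (5 - 16))² = (-28 - 11)² = (-39)² = 1521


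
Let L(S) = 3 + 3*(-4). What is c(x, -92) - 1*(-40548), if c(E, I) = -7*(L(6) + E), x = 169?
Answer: 39428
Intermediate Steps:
L(S) = -9 (L(S) = 3 - 12 = -9)
c(E, I) = 63 - 7*E (c(E, I) = -7*(-9 + E) = 63 - 7*E)
c(x, -92) - 1*(-40548) = (63 - 7*169) - 1*(-40548) = (63 - 1183) + 40548 = -1120 + 40548 = 39428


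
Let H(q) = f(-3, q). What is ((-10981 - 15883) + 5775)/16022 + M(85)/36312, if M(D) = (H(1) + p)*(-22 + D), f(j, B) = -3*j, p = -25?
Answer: -32580581/24241286 ≈ -1.3440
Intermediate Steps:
H(q) = 9 (H(q) = -3*(-3) = 9)
M(D) = 352 - 16*D (M(D) = (9 - 25)*(-22 + D) = -16*(-22 + D) = 352 - 16*D)
((-10981 - 15883) + 5775)/16022 + M(85)/36312 = ((-10981 - 15883) + 5775)/16022 + (352 - 16*85)/36312 = (-26864 + 5775)*(1/16022) + (352 - 1360)*(1/36312) = -21089*1/16022 - 1008*1/36312 = -21089/16022 - 42/1513 = -32580581/24241286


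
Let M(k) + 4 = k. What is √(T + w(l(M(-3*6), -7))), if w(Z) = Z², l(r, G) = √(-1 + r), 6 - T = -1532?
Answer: √1515 ≈ 38.923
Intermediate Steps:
M(k) = -4 + k
T = 1538 (T = 6 - 1*(-1532) = 6 + 1532 = 1538)
√(T + w(l(M(-3*6), -7))) = √(1538 + (√(-1 + (-4 - 3*6)))²) = √(1538 + (√(-1 + (-4 - 18)))²) = √(1538 + (√(-1 - 22))²) = √(1538 + (√(-23))²) = √(1538 + (I*√23)²) = √(1538 - 23) = √1515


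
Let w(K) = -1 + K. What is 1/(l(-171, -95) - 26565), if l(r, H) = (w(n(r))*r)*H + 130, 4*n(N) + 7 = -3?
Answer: -2/166585 ≈ -1.2006e-5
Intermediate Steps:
n(N) = -5/2 (n(N) = -7/4 + (¼)*(-3) = -7/4 - ¾ = -5/2)
l(r, H) = 130 - 7*H*r/2 (l(r, H) = ((-1 - 5/2)*r)*H + 130 = (-7*r/2)*H + 130 = -7*H*r/2 + 130 = 130 - 7*H*r/2)
1/(l(-171, -95) - 26565) = 1/((130 - 7/2*(-95)*(-171)) - 26565) = 1/((130 - 113715/2) - 26565) = 1/(-113455/2 - 26565) = 1/(-166585/2) = -2/166585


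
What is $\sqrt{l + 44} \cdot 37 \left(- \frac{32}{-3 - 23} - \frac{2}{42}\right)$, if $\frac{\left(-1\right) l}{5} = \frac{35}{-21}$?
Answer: $\frac{11951 \sqrt{471}}{819} \approx 316.69$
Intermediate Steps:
$l = \frac{25}{3}$ ($l = - 5 \frac{35}{-21} = - 5 \cdot 35 \left(- \frac{1}{21}\right) = \left(-5\right) \left(- \frac{5}{3}\right) = \frac{25}{3} \approx 8.3333$)
$\sqrt{l + 44} \cdot 37 \left(- \frac{32}{-3 - 23} - \frac{2}{42}\right) = \sqrt{\frac{25}{3} + 44} \cdot 37 \left(- \frac{32}{-3 - 23} - \frac{2}{42}\right) = \sqrt{\frac{157}{3}} \cdot 37 \left(- \frac{32}{-26} - \frac{1}{21}\right) = \frac{\sqrt{471}}{3} \cdot 37 \left(\left(-32\right) \left(- \frac{1}{26}\right) - \frac{1}{21}\right) = \frac{37 \sqrt{471}}{3} \left(\frac{16}{13} - \frac{1}{21}\right) = \frac{37 \sqrt{471}}{3} \cdot \frac{323}{273} = \frac{11951 \sqrt{471}}{819}$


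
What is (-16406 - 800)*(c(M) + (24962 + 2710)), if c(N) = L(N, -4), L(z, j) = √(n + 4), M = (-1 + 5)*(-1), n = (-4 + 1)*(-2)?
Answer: -476124432 - 17206*√10 ≈ -4.7618e+8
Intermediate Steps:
n = 6 (n = -3*(-2) = 6)
M = -4 (M = 4*(-1) = -4)
L(z, j) = √10 (L(z, j) = √(6 + 4) = √10)
c(N) = √10
(-16406 - 800)*(c(M) + (24962 + 2710)) = (-16406 - 800)*(√10 + (24962 + 2710)) = -17206*(√10 + 27672) = -17206*(27672 + √10) = -476124432 - 17206*√10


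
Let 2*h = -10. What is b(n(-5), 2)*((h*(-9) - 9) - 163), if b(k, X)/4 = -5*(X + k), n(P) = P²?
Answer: 68580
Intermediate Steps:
h = -5 (h = (½)*(-10) = -5)
b(k, X) = -20*X - 20*k (b(k, X) = 4*(-5*(X + k)) = 4*(-5*X - 5*k) = -20*X - 20*k)
b(n(-5), 2)*((h*(-9) - 9) - 163) = (-20*2 - 20*(-5)²)*((-5*(-9) - 9) - 163) = (-40 - 20*25)*((45 - 9) - 163) = (-40 - 500)*(36 - 163) = -540*(-127) = 68580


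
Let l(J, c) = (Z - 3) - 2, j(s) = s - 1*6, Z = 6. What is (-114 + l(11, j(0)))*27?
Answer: -3051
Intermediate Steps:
j(s) = -6 + s (j(s) = s - 6 = -6 + s)
l(J, c) = 1 (l(J, c) = (6 - 3) - 2 = 3 - 2 = 1)
(-114 + l(11, j(0)))*27 = (-114 + 1)*27 = -113*27 = -3051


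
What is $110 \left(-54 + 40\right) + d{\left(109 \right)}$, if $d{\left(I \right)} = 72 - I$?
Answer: $-1577$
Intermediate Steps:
$110 \left(-54 + 40\right) + d{\left(109 \right)} = 110 \left(-54 + 40\right) + \left(72 - 109\right) = 110 \left(-14\right) + \left(72 - 109\right) = -1540 - 37 = -1577$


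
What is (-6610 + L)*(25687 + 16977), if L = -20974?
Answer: -1176843776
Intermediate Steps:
(-6610 + L)*(25687 + 16977) = (-6610 - 20974)*(25687 + 16977) = -27584*42664 = -1176843776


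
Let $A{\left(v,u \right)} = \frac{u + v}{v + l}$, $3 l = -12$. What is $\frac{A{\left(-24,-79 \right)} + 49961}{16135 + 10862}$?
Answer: $\frac{466337}{251972} \approx 1.8507$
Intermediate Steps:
$l = -4$ ($l = \frac{1}{3} \left(-12\right) = -4$)
$A{\left(v,u \right)} = \frac{u + v}{-4 + v}$ ($A{\left(v,u \right)} = \frac{u + v}{v - 4} = \frac{u + v}{-4 + v}$)
$\frac{A{\left(-24,-79 \right)} + 49961}{16135 + 10862} = \frac{\frac{-79 - 24}{-4 - 24} + 49961}{16135 + 10862} = \frac{\frac{1}{-28} \left(-103\right) + 49961}{26997} = \left(\left(- \frac{1}{28}\right) \left(-103\right) + 49961\right) \frac{1}{26997} = \left(\frac{103}{28} + 49961\right) \frac{1}{26997} = \frac{1399011}{28} \cdot \frac{1}{26997} = \frac{466337}{251972}$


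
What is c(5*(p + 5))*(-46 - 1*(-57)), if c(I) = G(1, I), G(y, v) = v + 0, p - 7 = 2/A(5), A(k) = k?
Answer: 682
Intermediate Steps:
p = 37/5 (p = 7 + 2/5 = 37/5 ≈ 7.4000)
G(y, v) = v
c(I) = I
c(5*(p + 5))*(-46 - 1*(-57)) = (5*(37/5 + 5))*(-46 - 1*(-57)) = (5*(62/5))*(-46 + 57) = 62*11 = 682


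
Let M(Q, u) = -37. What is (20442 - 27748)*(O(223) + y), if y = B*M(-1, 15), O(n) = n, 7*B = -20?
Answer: -16811106/7 ≈ -2.4016e+6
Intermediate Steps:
B = -20/7 (B = (⅐)*(-20) = -20/7 ≈ -2.8571)
y = 740/7 (y = -20/7*(-37) = 740/7 ≈ 105.71)
(20442 - 27748)*(O(223) + y) = (20442 - 27748)*(223 + 740/7) = -7306*2301/7 = -16811106/7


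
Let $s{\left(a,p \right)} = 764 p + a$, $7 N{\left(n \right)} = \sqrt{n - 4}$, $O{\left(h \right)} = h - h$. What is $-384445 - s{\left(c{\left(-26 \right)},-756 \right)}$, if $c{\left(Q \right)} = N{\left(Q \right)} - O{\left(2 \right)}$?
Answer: $193139 - \frac{i \sqrt{30}}{7} \approx 1.9314 \cdot 10^{5} - 0.78246 i$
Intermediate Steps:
$O{\left(h \right)} = 0$
$N{\left(n \right)} = \frac{\sqrt{-4 + n}}{7}$ ($N{\left(n \right)} = \frac{\sqrt{n - 4}}{7} = \frac{\sqrt{-4 + n}}{7}$)
$c{\left(Q \right)} = \frac{\sqrt{-4 + Q}}{7}$ ($c{\left(Q \right)} = \frac{\sqrt{-4 + Q}}{7} - 0 = \frac{\sqrt{-4 + Q}}{7} + 0 = \frac{\sqrt{-4 + Q}}{7}$)
$s{\left(a,p \right)} = a + 764 p$
$-384445 - s{\left(c{\left(-26 \right)},-756 \right)} = -384445 - \left(\frac{\sqrt{-4 - 26}}{7} + 764 \left(-756\right)\right) = -384445 - \left(\frac{\sqrt{-30}}{7} - 577584\right) = -384445 - \left(\frac{i \sqrt{30}}{7} - 577584\right) = -384445 - \left(-577584 + \frac{i \sqrt{30}}{7}\right) = -384445 + \left(577584 - \frac{i \sqrt{30}}{7}\right) = 193139 - \frac{i \sqrt{30}}{7}$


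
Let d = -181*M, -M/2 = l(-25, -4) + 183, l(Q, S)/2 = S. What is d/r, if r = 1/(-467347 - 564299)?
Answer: -65354774100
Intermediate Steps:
l(Q, S) = 2*S
M = -350 (M = -2*(2*(-4) + 183) = -2*(-8 + 183) = -2*175 = -350)
r = -1/1031646 (r = 1/(-1031646) = -1/1031646 ≈ -9.6932e-7)
d = 63350 (d = -181*(-350) = 63350)
d/r = 63350/(-1/1031646) = 63350*(-1031646) = -65354774100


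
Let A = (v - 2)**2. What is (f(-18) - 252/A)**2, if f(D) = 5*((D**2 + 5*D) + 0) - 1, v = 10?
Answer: 347486881/256 ≈ 1.3574e+6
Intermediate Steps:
f(D) = -1 + 5*D**2 + 25*D (f(D) = 5*(D**2 + 5*D) - 1 = (5*D**2 + 25*D) - 1 = -1 + 5*D**2 + 25*D)
A = 64 (A = (10 - 2)**2 = 8**2 = 64)
(f(-18) - 252/A)**2 = ((-1 + 5*(-18)**2 + 25*(-18)) - 252/64)**2 = ((-1 + 5*324 - 450) - 252*1/64)**2 = ((-1 + 1620 - 450) - 63/16)**2 = (1169 - 63/16)**2 = (18641/16)**2 = 347486881/256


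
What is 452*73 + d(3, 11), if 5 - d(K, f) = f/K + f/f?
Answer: 98989/3 ≈ 32996.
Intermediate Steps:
d(K, f) = 4 - f/K (d(K, f) = 5 - (f/K + f/f) = 5 - (f/K + 1) = 5 - (1 + f/K) = 5 + (-1 - f/K) = 4 - f/K)
452*73 + d(3, 11) = 452*73 + (4 - 1*11/3) = 32996 + (4 - 1*11*⅓) = 32996 + (4 - 11/3) = 32996 + ⅓ = 98989/3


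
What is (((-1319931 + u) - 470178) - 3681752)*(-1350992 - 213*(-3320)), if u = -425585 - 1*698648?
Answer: 4246776392208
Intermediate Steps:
u = -1124233 (u = -425585 - 698648 = -1124233)
(((-1319931 + u) - 470178) - 3681752)*(-1350992 - 213*(-3320)) = (((-1319931 - 1124233) - 470178) - 3681752)*(-1350992 - 213*(-3320)) = ((-2444164 - 470178) - 3681752)*(-1350992 + 707160) = (-2914342 - 3681752)*(-643832) = -6596094*(-643832) = 4246776392208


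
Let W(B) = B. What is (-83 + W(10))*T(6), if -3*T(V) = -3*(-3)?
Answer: 219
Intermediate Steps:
T(V) = -3 (T(V) = -(-1)*(-3) = -⅓*9 = -3)
(-83 + W(10))*T(6) = (-83 + 10)*(-3) = -73*(-3) = 219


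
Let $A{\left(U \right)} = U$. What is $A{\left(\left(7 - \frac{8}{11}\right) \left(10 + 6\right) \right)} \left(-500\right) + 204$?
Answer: $- \frac{549756}{11} \approx -49978.0$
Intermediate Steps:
$A{\left(\left(7 - \frac{8}{11}\right) \left(10 + 6\right) \right)} \left(-500\right) + 204 = \left(7 - \frac{8}{11}\right) \left(10 + 6\right) \left(-500\right) + 204 = \left(7 - \frac{8}{11}\right) 16 \left(-500\right) + 204 = \frac{69}{11} \cdot 16 \left(-500\right) + 204 = \frac{1104}{11} \left(-500\right) + 204 = - \frac{552000}{11} + 204 = - \frac{549756}{11}$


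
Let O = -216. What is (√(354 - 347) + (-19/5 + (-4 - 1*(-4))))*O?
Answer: 4104/5 - 216*√7 ≈ 249.32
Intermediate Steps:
(√(354 - 347) + (-19/5 + (-4 - 1*(-4))))*O = (√(354 - 347) + (-19/5 + (-4 - 1*(-4))))*(-216) = (√7 + ((⅕)*(-19) + (-4 + 4)))*(-216) = (√7 + (-19/5 + 0))*(-216) = (√7 - 19/5)*(-216) = (-19/5 + √7)*(-216) = 4104/5 - 216*√7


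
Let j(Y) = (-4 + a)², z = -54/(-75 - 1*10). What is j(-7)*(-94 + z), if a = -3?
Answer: -388864/85 ≈ -4574.9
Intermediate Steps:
z = 54/85 (z = -54/(-75 - 10) = -54/(-85) = -54*(-1/85) = 54/85 ≈ 0.63529)
j(Y) = 49 (j(Y) = (-4 - 3)² = (-7)² = 49)
j(-7)*(-94 + z) = 49*(-94 + 54/85) = 49*(-7936/85) = -388864/85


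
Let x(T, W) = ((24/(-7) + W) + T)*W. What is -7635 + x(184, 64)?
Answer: 56123/7 ≈ 8017.6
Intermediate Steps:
x(T, W) = W*(-24/7 + T + W) (x(T, W) = ((24*(-1/7) + W) + T)*W = ((-24/7 + W) + T)*W = (-24/7 + T + W)*W = W*(-24/7 + T + W))
-7635 + x(184, 64) = -7635 + (1/7)*64*(-24 + 7*184 + 7*64) = -7635 + (1/7)*64*(-24 + 1288 + 448) = -7635 + (1/7)*64*1712 = -7635 + 109568/7 = 56123/7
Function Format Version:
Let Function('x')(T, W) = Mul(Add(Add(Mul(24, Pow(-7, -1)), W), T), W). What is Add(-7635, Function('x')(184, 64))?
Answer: Rational(56123, 7) ≈ 8017.6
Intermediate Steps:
Function('x')(T, W) = Mul(W, Add(Rational(-24, 7), T, W)) (Function('x')(T, W) = Mul(Add(Add(Mul(24, Rational(-1, 7)), W), T), W) = Mul(Add(Add(Rational(-24, 7), W), T), W) = Mul(Add(Rational(-24, 7), T, W), W) = Mul(W, Add(Rational(-24, 7), T, W)))
Add(-7635, Function('x')(184, 64)) = Add(-7635, Mul(Rational(1, 7), 64, Add(-24, Mul(7, 184), Mul(7, 64)))) = Add(-7635, Mul(Rational(1, 7), 64, Add(-24, 1288, 448))) = Add(-7635, Mul(Rational(1, 7), 64, 1712)) = Add(-7635, Rational(109568, 7)) = Rational(56123, 7)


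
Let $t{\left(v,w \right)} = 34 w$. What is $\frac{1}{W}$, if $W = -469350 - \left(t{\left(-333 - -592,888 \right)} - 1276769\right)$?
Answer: $\frac{1}{777227} \approx 1.2866 \cdot 10^{-6}$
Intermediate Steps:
$W = 777227$ ($W = -469350 - \left(34 \cdot 888 - 1276769\right) = -469350 - \left(30192 - 1276769\right) = -469350 - -1246577 = -469350 + 1246577 = 777227$)
$\frac{1}{W} = \frac{1}{777227}$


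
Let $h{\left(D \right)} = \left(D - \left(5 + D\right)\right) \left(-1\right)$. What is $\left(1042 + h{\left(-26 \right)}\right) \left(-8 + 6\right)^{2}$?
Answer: $4188$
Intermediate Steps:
$h{\left(D \right)} = 5$ ($h{\left(D \right)} = \left(-5\right) \left(-1\right) = 5$)
$\left(1042 + h{\left(-26 \right)}\right) \left(-8 + 6\right)^{2} = \left(1042 + 5\right) \left(-8 + 6\right)^{2} = 1047 \left(-2\right)^{2} = 1047 \cdot 4 = 4188$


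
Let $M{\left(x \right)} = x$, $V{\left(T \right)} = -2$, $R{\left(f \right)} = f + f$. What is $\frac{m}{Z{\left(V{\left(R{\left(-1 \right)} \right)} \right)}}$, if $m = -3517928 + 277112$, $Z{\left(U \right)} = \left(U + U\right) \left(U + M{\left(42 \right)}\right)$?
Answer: $\frac{202551}{10} \approx 20255.0$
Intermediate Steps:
$R{\left(f \right)} = 2 f$
$Z{\left(U \right)} = 2 U \left(42 + U\right)$ ($Z{\left(U \right)} = \left(U + U\right) \left(U + 42\right) = 2 U \left(42 + U\right)$)
$m = -3240816$
$\frac{m}{Z{\left(V{\left(R{\left(-1 \right)} \right)} \right)}} = - \frac{3240816}{2 \left(-2\right) \left(42 - 2\right)} = - \frac{3240816}{2 \left(-2\right) 40} = - \frac{3240816}{-160} = \left(-3240816\right) \left(- \frac{1}{160}\right) = \frac{202551}{10}$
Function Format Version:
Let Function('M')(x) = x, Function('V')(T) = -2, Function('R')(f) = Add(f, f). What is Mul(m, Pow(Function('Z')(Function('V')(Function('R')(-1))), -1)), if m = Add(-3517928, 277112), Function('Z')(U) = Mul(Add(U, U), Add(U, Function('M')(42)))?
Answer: Rational(202551, 10) ≈ 20255.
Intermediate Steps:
Function('R')(f) = Mul(2, f)
Function('Z')(U) = Mul(2, U, Add(42, U)) (Function('Z')(U) = Mul(Add(U, U), Add(U, 42)) = Mul(Mul(2, U), Add(42, U)) = Mul(2, U, Add(42, U)))
m = -3240816
Mul(m, Pow(Function('Z')(Function('V')(Function('R')(-1))), -1)) = Mul(-3240816, Pow(Mul(2, -2, Add(42, -2)), -1)) = Mul(-3240816, Pow(Mul(2, -2, 40), -1)) = Mul(-3240816, Pow(-160, -1)) = Mul(-3240816, Rational(-1, 160)) = Rational(202551, 10)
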